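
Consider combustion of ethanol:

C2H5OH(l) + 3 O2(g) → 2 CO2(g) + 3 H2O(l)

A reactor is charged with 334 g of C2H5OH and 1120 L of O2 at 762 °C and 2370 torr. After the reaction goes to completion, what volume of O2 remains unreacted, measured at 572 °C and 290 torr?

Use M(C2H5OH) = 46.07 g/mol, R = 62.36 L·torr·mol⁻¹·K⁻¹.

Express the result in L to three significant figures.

n(C2H5OH) = 334 / 46.07 = 7.250 mol
n(O2) = PV/RT = (2370 × 1120) / (62.36 × 1035.15) = 41.12 mol
For 7.250 mol C2H5OH, stoichiometry requires (3/1) × 7.250 = 21.75 mol O2; 41.12 mol is available, so C2H5OH is limiting.
n(O2) consumed = (3/1) × 7.250 = 21.75 mol; remaining = 41.12 − 21.75 = 19.37 mol
V(O2) = nRT/P = 19.37 × 62.36 × 845.15 / 290 = 3520 L

3520 L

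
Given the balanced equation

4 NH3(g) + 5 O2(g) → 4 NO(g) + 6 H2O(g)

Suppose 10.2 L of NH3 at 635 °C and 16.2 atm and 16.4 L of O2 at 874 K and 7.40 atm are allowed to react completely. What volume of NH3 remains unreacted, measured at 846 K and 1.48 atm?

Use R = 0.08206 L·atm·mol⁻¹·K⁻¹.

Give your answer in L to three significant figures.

n(NH3) = PV/RT = (16.2 × 10.2) / (0.08206 × 908.15) = 2.217 mol
n(O2) = PV/RT = (7.40 × 16.4) / (0.08206 × 874) = 1.692 mol
For 2.217 mol NH3, stoichiometry requires (5/4) × 2.217 = 2.771 mol O2; 1.692 mol is available, so O2 is limiting.
n(NH3) consumed = (4/5) × 1.692 = 1.354 mol; remaining = 2.217 − 1.354 = 0.8630 mol
V(NH3) = nRT/P = 0.8630 × 0.08206 × 846 / 1.48 = 40.48 L

40.5 L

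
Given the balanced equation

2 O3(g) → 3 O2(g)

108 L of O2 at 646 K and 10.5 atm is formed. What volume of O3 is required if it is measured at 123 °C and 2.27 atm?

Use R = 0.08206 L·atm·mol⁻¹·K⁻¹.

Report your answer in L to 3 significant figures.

n(O2) = PV/RT = (10.5 × 108) / (0.08206 × 646) = 21.39 mol
n(O3) = (2/3) × 21.39 = 14.26 mol
V = nRT/P = 14.26 × 0.08206 × 396.15 / 2.27 = 204.2 L

204 L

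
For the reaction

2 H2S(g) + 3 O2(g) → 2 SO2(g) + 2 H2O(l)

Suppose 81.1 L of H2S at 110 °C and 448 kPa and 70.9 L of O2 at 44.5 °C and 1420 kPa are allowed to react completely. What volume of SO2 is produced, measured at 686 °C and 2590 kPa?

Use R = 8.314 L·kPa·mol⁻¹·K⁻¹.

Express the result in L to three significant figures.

35.1 L

n(H2S) = PV/RT = (448 × 81.1) / (8.314 × 383.15) = 11.41 mol
n(O2) = PV/RT = (1420 × 70.9) / (8.314 × 317.65) = 38.12 mol
For 11.41 mol H2S, stoichiometry requires (3/2) × 11.41 = 17.12 mol O2; 38.12 mol is available, so H2S is limiting.
n(SO2) = (2/2) × 11.41 = 11.41 mol
V(SO2) = nRT/P = 11.41 × 8.314 × 959.15 / 2590 = 35.13 L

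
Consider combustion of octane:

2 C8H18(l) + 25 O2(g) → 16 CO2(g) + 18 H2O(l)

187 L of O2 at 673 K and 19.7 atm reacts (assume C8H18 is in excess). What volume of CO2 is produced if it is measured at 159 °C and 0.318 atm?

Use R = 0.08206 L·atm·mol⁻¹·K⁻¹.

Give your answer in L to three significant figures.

4760 L

n(O2) = PV/RT = (19.7 × 187) / (0.08206 × 673) = 66.71 mol
n(CO2) = (16/25) × 66.71 = 42.69 mol
V = nRT/P = 42.69 × 0.08206 × 432.15 / 0.318 = 4761 L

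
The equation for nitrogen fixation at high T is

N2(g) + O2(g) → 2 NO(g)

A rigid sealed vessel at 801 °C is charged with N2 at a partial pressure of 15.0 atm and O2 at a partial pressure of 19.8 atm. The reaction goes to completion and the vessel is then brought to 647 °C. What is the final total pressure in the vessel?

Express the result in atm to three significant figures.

Because the vessel is rigid and T is held at 801 °C, work the stoichiometry in partial pressures (P_i = n_iRT/V).
P(O2) required for 15.0 atm of N2 = (1/1) × 15.0 = 15.00 atm; available 19.8 atm, so N2 is limiting.
P(O2) remaining = 19.8 − (1/1) × 15.0 = 4.800 atm
P(gaseous products) = (2)/1 × 15.0 = 30.00 atm
P_total at 801 °C = 4.800 + 30.00 = 34.80 atm
Scaling to 647 °C: P = 34.80 × 920.15/1074.15 = 29.81 atm

29.8 atm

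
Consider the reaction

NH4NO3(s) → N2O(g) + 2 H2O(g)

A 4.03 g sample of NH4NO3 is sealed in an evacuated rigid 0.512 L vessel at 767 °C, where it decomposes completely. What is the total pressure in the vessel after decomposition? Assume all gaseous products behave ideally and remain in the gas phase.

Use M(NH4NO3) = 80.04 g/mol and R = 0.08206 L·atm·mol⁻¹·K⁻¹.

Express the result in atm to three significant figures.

n(NH4NO3) = 4.03 / 80.04 = 0.05035 mol
n(gas produced) = (3/1) × 0.05035 = 0.1510 mol
P = nRT/V = 0.1510 × 0.08206 × 1040.15 / 0.512 = 25.17 atm

25.2 atm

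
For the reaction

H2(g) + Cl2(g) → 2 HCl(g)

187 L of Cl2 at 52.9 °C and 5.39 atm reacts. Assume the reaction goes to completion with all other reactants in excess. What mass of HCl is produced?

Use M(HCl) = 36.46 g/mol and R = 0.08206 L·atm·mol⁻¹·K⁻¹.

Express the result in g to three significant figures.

2750 g

n(Cl2) = PV/RT = (5.39 × 187) / (0.08206 × 326.05) = 37.67 mol
n(HCl) = (2/1) × 37.67 = 75.34 mol
m(HCl) = 75.34 × 36.46 = 2747 g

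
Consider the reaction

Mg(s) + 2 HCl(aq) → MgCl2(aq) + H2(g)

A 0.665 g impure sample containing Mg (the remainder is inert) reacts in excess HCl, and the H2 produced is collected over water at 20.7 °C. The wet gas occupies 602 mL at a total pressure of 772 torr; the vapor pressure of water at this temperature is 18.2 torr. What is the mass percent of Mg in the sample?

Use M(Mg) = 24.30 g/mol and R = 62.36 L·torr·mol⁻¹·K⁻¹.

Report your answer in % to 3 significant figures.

90.5 %

P(H2) = 772 − 18.2 = 753.8 torr
n(H2) = PV/RT = (753.8 × 0.6020) / (62.36 × 293.85) = 0.02476 mol
n(Mg) = (1/1) × 0.02476 = 0.02476 mol
m(Mg) = 0.02476 × 24.30 = 0.6017 g
%Mg = 0.6017 / 0.665 × 100 = 90.48%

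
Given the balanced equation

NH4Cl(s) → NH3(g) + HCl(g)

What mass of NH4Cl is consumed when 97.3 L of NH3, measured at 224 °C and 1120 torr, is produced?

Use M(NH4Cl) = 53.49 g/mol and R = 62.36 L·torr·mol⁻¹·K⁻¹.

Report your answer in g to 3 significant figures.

188 g

n(NH3) = PV/RT = (1120 × 97.3) / (62.36 × 497.15) = 3.515 mol
n(NH4Cl) = (1/1) × 3.515 = 3.515 mol
m(NH4Cl) = 3.515 × 53.49 = 188.0 g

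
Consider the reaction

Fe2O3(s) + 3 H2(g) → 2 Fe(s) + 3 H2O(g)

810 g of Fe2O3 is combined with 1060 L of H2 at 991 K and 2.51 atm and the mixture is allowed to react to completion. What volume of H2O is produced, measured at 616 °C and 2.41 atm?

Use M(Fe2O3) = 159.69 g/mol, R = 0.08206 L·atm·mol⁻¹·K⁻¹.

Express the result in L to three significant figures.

n(Fe2O3) = 810 / 159.69 = 5.072 mol
n(H2) = PV/RT = (2.51 × 1060) / (0.08206 × 991) = 32.72 mol
For 5.072 mol Fe2O3, stoichiometry requires (3/1) × 5.072 = 15.22 mol H2; 32.72 mol is available, so Fe2O3 is limiting.
n(H2O) = (3/1) × 5.072 = 15.22 mol
V(H2O) = nRT/P = 15.22 × 0.08206 × 889.15 / 2.41 = 460.8 L

461 L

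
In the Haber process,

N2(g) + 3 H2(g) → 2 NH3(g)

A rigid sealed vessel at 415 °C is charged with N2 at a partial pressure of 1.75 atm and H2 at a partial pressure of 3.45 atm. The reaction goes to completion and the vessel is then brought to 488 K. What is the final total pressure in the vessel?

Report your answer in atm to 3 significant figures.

2.06 atm

With V and T fixed, P_i ∝ n_i, so the mole ratios apply directly to partial pressures at 415 °C.
P(H2) required for 1.75 atm of N2 = (3/1) × 1.75 = 5.250 atm; available 3.45 atm, so H2 is limiting.
P(N2) remaining = 1.75 − (1/3) × 3.45 = 0.6000 atm
P(gaseous products) = (2)/3 × 3.45 = 2.300 atm
P_total at 415 °C = 0.6000 + 2.300 = 2.900 atm
Scaling to 488 K: P = 2.900 × 488/688.15 = 2.057 atm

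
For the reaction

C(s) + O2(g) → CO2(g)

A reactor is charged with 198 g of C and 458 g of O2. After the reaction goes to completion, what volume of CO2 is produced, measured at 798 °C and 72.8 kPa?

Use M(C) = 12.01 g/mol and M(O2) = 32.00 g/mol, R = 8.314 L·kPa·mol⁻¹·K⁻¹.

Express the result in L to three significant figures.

n(C) = 198 / 12.01 = 16.49 mol
n(O2) = 458 / 32.00 = 14.31 mol
For 16.49 mol C, stoichiometry requires (1/1) × 16.49 = 16.49 mol O2; 14.31 mol is available, so O2 is limiting.
n(CO2) = (1/1) × 14.31 = 14.31 mol
V(CO2) = nRT/P = 14.31 × 8.314 × 1071.15 / 72.8 = 1751 L

1750 L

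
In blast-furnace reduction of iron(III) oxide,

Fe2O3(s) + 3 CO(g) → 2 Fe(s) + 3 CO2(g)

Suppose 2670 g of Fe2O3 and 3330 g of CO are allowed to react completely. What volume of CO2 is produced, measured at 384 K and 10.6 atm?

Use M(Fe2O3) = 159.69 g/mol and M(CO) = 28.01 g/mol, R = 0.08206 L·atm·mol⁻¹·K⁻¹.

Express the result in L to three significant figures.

n(Fe2O3) = 2670 / 159.69 = 16.72 mol
n(CO) = 3330 / 28.01 = 118.9 mol
For 16.72 mol Fe2O3, stoichiometry requires (3/1) × 16.72 = 50.16 mol CO; 118.9 mol is available, so Fe2O3 is limiting.
n(CO2) = (3/1) × 16.72 = 50.16 mol
V(CO2) = nRT/P = 50.16 × 0.08206 × 384 / 10.6 = 149.1 L

149 L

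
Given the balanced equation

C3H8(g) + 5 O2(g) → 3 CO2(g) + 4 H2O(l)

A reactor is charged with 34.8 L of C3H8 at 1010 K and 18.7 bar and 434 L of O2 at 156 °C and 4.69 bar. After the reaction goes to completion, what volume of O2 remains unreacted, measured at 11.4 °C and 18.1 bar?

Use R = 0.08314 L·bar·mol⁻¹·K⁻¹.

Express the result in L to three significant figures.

n(C3H8) = PV/RT = (18.7 × 34.8) / (0.08314 × 1010) = 7.750 mol
n(O2) = PV/RT = (4.69 × 434) / (0.08314 × 429.15) = 57.05 mol
For 7.750 mol C3H8, stoichiometry requires (5/1) × 7.750 = 38.75 mol O2; 57.05 mol is available, so C3H8 is limiting.
n(O2) consumed = (5/1) × 7.750 = 38.75 mol; remaining = 57.05 − 38.75 = 18.30 mol
V(O2) = nRT/P = 18.30 × 0.08314 × 284.55 / 18.1 = 23.92 L

23.9 L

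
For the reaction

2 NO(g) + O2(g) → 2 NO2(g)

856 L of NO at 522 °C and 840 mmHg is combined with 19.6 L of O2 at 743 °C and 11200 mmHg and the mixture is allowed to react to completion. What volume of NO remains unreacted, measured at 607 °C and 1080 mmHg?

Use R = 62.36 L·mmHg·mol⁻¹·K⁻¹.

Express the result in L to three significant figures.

n(NO) = PV/RT = (840 × 856) / (62.36 × 795.15) = 14.50 mol
n(O2) = PV/RT = (11200 × 19.6) / (62.36 × 1016.15) = 3.464 mol
For 14.50 mol NO, stoichiometry requires (1/2) × 14.50 = 7.250 mol O2; 3.464 mol is available, so O2 is limiting.
n(NO) consumed = (2/1) × 3.464 = 6.928 mol; remaining = 14.50 − 6.928 = 7.572 mol
V(NO) = nRT/P = 7.572 × 62.36 × 880.15 / 1080 = 384.8 L

385 L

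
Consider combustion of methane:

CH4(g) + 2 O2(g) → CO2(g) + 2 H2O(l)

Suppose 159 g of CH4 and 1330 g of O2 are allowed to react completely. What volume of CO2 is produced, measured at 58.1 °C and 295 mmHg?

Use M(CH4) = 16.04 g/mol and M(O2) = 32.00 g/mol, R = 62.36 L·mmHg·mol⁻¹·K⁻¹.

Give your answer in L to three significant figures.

694 L

n(CH4) = 159 / 16.04 = 9.913 mol
n(O2) = 1330 / 32.00 = 41.56 mol
For 9.913 mol CH4, stoichiometry requires (2/1) × 9.913 = 19.83 mol O2; 41.56 mol is available, so CH4 is limiting.
n(CO2) = (1/1) × 9.913 = 9.913 mol
V(CO2) = nRT/P = 9.913 × 62.36 × 331.25 / 295 = 694.1 L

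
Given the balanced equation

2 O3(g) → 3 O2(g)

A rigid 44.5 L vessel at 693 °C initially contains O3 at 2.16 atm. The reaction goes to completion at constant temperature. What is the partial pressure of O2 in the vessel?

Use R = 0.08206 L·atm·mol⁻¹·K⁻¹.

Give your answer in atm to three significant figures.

n(O3)₀ = PV/RT = (2.16 × 44.5) / (0.08206 × 966.15) = 1.212 mol
n(O2) = (3/2) × 1.212 = 1.818 mol
P(O2) = nRT/V = 1.818 × 0.08206 × 966.15 / 44.5 = 3.239 atm

3.24 atm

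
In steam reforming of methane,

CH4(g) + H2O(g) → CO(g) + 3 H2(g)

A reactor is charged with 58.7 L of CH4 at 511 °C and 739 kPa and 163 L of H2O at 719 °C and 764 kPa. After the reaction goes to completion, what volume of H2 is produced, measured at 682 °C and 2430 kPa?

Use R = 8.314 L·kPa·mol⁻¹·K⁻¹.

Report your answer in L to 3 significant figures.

65.2 L

n(CH4) = PV/RT = (739 × 58.7) / (8.314 × 784.15) = 6.654 mol
n(H2O) = PV/RT = (764 × 163) / (8.314 × 992.15) = 15.10 mol
For 6.654 mol CH4, stoichiometry requires (1/1) × 6.654 = 6.654 mol H2O; 15.10 mol is available, so CH4 is limiting.
n(H2) = (3/1) × 6.654 = 19.96 mol
V(H2) = nRT/P = 19.96 × 8.314 × 955.15 / 2430 = 65.23 L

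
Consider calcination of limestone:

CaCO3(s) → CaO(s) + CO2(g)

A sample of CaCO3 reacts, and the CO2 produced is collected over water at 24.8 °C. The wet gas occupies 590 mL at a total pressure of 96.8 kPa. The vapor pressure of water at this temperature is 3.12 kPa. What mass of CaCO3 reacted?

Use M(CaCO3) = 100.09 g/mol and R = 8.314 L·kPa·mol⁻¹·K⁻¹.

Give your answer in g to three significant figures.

P(CO2) = 96.8 − 3.12 = 93.68 kPa
n(CO2) = PV/RT = (93.68 × 0.5900) / (8.314 × 297.95) = 0.02231 mol
n(CaCO3) = (1/1) × 0.02231 = 0.02231 mol
m(CaCO3) = 0.02231 × 100.09 = 2.233 g

2.23 g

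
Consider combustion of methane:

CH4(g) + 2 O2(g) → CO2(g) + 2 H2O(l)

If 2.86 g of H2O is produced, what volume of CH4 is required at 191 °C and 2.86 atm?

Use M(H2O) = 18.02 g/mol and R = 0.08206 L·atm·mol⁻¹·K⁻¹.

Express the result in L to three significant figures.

1.06 L

n(H2O) = 2.860 / 18.02 = 0.1587 mol
n(CH4) = (1/2) × 0.1587 = 0.07935 mol
V = nRT/P = 0.07935 × 0.08206 × 464.15 / 2.86 = 1.057 L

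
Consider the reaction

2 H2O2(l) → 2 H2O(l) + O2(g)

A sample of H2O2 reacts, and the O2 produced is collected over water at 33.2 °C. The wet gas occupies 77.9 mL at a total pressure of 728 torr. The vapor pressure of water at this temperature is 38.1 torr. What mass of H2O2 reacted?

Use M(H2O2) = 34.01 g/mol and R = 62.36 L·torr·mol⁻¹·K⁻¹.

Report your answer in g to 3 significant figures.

P(O2) = 728 − 38.1 = 689.9 torr
n(O2) = PV/RT = (689.9 × 0.07790) / (62.36 × 306.35) = 0.002813 mol
n(H2O2) = (2/1) × 0.002813 = 0.005626 mol
m(H2O2) = 0.005626 × 34.01 = 0.1913 g

0.191 g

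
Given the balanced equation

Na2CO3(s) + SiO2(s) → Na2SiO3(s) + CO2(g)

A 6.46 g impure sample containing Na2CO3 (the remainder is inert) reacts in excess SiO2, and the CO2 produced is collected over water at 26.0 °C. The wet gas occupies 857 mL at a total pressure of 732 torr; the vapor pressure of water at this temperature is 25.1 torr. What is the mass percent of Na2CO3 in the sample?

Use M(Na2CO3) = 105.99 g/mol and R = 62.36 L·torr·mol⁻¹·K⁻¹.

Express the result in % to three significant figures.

53.3 %

P(CO2) = 732 − 25.1 = 706.9 torr
n(CO2) = PV/RT = (706.9 × 0.8570) / (62.36 × 299.15) = 0.03247 mol
n(Na2CO3) = (1/1) × 0.03247 = 0.03247 mol
m(Na2CO3) = 0.03247 × 105.99 = 3.441 g
%Na2CO3 = 3.441 / 6.46 × 100 = 53.27%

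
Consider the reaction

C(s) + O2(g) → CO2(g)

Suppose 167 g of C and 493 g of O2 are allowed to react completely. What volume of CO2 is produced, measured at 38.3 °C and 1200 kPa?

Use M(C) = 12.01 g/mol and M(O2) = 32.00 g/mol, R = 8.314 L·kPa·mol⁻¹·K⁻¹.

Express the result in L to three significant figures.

n(C) = 167 / 12.01 = 13.91 mol
n(O2) = 493 / 32.00 = 15.41 mol
For 13.91 mol C, stoichiometry requires (1/1) × 13.91 = 13.91 mol O2; 15.41 mol is available, so C is limiting.
n(CO2) = (1/1) × 13.91 = 13.91 mol
V(CO2) = nRT/P = 13.91 × 8.314 × 311.45 / 1200 = 30.02 L

30.0 L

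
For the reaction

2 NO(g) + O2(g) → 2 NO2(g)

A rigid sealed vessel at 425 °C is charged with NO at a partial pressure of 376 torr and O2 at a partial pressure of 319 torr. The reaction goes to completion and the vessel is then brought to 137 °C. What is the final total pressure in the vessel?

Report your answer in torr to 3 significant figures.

At constant V, partial pressures at 425 °C are proportional to moles, so apply stoichiometry directly to pressures.
P(O2) required for 376 torr of NO = (1/2) × 376 = 188.0 torr; available 319 torr, so NO is limiting.
P(O2) remaining = 319 − (1/2) × 376 = 131.0 torr
P(gaseous products) = (2)/2 × 376 = 376.0 torr
P_total at 425 °C = 131.0 + 376.0 = 507.0 torr
Scaling to 137 °C: P = 507.0 × 410.15/698.15 = 297.9 torr

298 torr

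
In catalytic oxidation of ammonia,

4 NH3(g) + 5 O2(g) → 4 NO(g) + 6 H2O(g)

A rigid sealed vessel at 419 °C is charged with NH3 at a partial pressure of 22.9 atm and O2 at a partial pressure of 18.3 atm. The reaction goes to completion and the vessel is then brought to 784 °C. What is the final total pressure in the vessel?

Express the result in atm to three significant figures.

With V and T fixed, P_i ∝ n_i, so the mole ratios apply directly to partial pressures at 419 °C.
P(O2) required for 22.9 atm of NH3 = (5/4) × 22.9 = 28.62 atm; available 18.3 atm, so O2 is limiting.
P(NH3) remaining = 22.9 − (4/5) × 18.3 = 8.260 atm
P(gaseous products) = (4+6)/5 × 18.3 = 36.60 atm
P_total at 419 °C = 8.260 + 36.60 = 44.86 atm
Scaling to 784 °C: P = 44.86 × 1057.15/692.15 = 68.52 atm

68.5 atm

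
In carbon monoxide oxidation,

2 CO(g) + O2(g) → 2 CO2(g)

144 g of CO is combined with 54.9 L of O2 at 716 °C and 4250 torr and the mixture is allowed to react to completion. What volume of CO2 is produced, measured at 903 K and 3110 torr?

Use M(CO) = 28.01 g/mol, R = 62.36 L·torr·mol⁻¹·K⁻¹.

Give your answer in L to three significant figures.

n(CO) = 144 / 28.01 = 5.141 mol
n(O2) = PV/RT = (4250 × 54.9) / (62.36 × 989.15) = 3.783 mol
For 5.141 mol CO, stoichiometry requires (1/2) × 5.141 = 2.571 mol O2; 3.783 mol is available, so CO is limiting.
n(CO2) = (2/2) × 5.141 = 5.141 mol
V(CO2) = nRT/P = 5.141 × 62.36 × 903 / 3110 = 93.09 L

93.1 L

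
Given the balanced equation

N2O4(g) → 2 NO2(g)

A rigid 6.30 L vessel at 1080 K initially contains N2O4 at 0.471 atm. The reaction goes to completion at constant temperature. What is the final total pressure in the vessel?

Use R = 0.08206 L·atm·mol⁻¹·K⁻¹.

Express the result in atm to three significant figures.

0.942 atm

At constant T and V, P ∝ n(gas): 1 mol gas → 2 mol gas.
P_final = (2/1) × 0.471 = 0.9420 atm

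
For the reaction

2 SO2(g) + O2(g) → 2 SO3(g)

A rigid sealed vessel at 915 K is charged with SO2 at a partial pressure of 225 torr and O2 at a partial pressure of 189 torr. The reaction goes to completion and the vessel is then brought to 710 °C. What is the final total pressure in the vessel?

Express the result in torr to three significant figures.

Because the vessel is rigid and T is held at 915 K, work the stoichiometry in partial pressures (P_i = n_iRT/V).
P(O2) required for 225 torr of SO2 = (1/2) × 225 = 112.5 torr; available 189 torr, so SO2 is limiting.
P(O2) remaining = 189 − (1/2) × 225 = 76.50 torr
P(gaseous products) = (2)/2 × 225 = 225.0 torr
P_total at 915 K = 76.50 + 225.0 = 301.5 torr
Scaling to 710 °C: P = 301.5 × 983.15/915 = 324.0 torr

324 torr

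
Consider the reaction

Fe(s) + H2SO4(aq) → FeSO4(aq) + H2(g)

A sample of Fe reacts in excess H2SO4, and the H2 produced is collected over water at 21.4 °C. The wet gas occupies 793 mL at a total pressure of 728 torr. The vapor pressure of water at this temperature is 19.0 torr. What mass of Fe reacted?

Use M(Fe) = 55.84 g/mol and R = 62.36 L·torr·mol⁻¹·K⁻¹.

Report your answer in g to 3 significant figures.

P(H2) = 728 − 19.0 = 709.0 torr
n(H2) = PV/RT = (709.0 × 0.7930) / (62.36 × 294.55) = 0.03061 mol
n(Fe) = (1/1) × 0.03061 = 0.03061 mol
m(Fe) = 0.03061 × 55.84 = 1.709 g

1.71 g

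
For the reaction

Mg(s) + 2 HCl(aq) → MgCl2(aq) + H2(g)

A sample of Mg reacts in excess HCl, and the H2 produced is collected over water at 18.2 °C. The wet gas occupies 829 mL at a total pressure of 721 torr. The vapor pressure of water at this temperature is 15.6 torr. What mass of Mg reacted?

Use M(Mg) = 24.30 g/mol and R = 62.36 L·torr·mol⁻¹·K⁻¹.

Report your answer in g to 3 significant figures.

0.782 g

P(H2) = 721 − 15.6 = 705.4 torr
n(H2) = PV/RT = (705.4 × 0.8290) / (62.36 × 291.35) = 0.03219 mol
n(Mg) = (1/1) × 0.03219 = 0.03219 mol
m(Mg) = 0.03219 × 24.30 = 0.7822 g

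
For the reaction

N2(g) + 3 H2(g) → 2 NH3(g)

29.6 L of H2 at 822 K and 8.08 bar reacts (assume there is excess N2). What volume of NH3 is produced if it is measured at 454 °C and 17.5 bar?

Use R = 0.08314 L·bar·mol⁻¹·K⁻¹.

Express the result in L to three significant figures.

8.06 L

n(H2) = PV/RT = (8.08 × 29.6) / (0.08314 × 822) = 3.500 mol
n(NH3) = (2/3) × 3.500 = 2.333 mol
V = nRT/P = 2.333 × 0.08314 × 727.15 / 17.5 = 8.060 L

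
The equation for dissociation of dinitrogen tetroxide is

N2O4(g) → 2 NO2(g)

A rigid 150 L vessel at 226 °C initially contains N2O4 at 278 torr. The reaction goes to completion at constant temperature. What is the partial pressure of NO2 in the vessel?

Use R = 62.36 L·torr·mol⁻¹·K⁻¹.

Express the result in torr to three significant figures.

556 torr

n(N2O4)₀ = PV/RT = (278 × 150) / (62.36 × 499.15) = 1.340 mol
n(NO2) = (2/1) × 1.340 = 2.680 mol
P(NO2) = nRT/V = 2.680 × 62.36 × 499.15 / 150 = 556.1 torr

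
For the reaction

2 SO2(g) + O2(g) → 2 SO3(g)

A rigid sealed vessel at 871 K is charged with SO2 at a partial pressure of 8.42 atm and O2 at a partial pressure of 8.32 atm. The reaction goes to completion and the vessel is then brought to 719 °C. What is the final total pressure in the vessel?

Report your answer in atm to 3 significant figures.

14.3 atm

At constant V, partial pressures at 871 K are proportional to moles, so apply stoichiometry directly to pressures.
P(O2) required for 8.42 atm of SO2 = (1/2) × 8.42 = 4.210 atm; available 8.32 atm, so SO2 is limiting.
P(O2) remaining = 8.32 − (1/2) × 8.42 = 4.110 atm
P(gaseous products) = (2)/2 × 8.42 = 8.420 atm
P_total at 871 K = 4.110 + 8.420 = 12.53 atm
Scaling to 719 °C: P = 12.53 × 992.15/871 = 14.27 atm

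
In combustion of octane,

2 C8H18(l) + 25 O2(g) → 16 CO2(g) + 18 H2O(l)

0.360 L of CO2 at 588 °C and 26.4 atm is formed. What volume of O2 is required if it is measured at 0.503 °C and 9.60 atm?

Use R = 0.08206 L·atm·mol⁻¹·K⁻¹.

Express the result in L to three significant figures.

n(CO2) = PV/RT = (26.4 × 0.360) / (0.08206 × 861.15) = 0.1345 mol
n(O2) = (25/16) × 0.1345 = 0.2102 mol
V = nRT/P = 0.2102 × 0.08206 × 273.653 / 9.60 = 0.4917 L

0.492 L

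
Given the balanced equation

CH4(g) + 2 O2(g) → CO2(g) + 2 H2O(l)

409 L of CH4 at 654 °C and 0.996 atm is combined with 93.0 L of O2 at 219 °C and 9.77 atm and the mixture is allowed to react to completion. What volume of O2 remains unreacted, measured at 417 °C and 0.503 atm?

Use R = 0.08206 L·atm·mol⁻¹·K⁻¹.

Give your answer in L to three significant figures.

n(CH4) = PV/RT = (0.996 × 409) / (0.08206 × 927.15) = 5.354 mol
n(O2) = PV/RT = (9.77 × 93.0) / (0.08206 × 492.15) = 22.50 mol
For 5.354 mol CH4, stoichiometry requires (2/1) × 5.354 = 10.71 mol O2; 22.50 mol is available, so CH4 is limiting.
n(O2) consumed = (2/1) × 5.354 = 10.71 mol; remaining = 22.50 − 10.71 = 11.79 mol
V(O2) = nRT/P = 11.79 × 0.08206 × 690.15 / 0.503 = 1327 L

1330 L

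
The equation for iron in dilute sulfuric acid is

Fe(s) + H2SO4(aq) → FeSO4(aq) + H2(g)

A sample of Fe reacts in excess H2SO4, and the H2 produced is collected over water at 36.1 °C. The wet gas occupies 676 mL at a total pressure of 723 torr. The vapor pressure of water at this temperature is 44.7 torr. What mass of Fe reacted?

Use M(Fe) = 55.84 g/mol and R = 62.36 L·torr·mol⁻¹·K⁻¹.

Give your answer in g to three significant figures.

P(H2) = 723 − 44.7 = 678.3 torr
n(H2) = PV/RT = (678.3 × 0.6760) / (62.36 × 309.25) = 0.02378 mol
n(Fe) = (1/1) × 0.02378 = 0.02378 mol
m(Fe) = 0.02378 × 55.84 = 1.328 g

1.33 g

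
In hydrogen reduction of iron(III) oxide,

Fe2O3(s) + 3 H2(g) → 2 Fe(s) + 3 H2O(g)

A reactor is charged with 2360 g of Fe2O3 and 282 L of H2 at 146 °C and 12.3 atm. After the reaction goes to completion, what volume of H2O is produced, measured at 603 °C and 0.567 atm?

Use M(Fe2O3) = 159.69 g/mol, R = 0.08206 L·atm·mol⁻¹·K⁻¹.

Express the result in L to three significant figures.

5620 L

n(Fe2O3) = 2360 / 159.69 = 14.78 mol
n(H2) = PV/RT = (12.3 × 282) / (0.08206 × 419.15) = 100.8 mol
For 14.78 mol Fe2O3, stoichiometry requires (3/1) × 14.78 = 44.34 mol H2; 100.8 mol is available, so Fe2O3 is limiting.
n(H2O) = (3/1) × 14.78 = 44.34 mol
V(H2O) = nRT/P = 44.34 × 0.08206 × 876.15 / 0.567 = 5622 L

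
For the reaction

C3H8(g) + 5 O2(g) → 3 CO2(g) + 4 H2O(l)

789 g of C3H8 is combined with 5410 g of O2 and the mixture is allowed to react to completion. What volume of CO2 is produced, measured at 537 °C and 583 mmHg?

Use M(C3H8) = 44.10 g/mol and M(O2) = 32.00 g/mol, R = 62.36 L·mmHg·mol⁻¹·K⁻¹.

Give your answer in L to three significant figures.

n(C3H8) = 789 / 44.10 = 17.89 mol
n(O2) = 5410 / 32.00 = 169.1 mol
For 17.89 mol C3H8, stoichiometry requires (5/1) × 17.89 = 89.45 mol O2; 169.1 mol is available, so C3H8 is limiting.
n(CO2) = (3/1) × 17.89 = 53.67 mol
V(CO2) = nRT/P = 53.67 × 62.36 × 810.15 / 583 = 4651 L

4650 L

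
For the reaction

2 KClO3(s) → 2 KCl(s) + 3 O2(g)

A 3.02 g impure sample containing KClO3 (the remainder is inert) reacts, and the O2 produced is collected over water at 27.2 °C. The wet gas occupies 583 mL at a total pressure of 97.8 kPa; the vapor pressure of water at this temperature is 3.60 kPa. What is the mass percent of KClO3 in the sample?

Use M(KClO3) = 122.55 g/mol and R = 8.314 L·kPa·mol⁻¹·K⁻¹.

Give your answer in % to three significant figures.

59.5 %

P(O2) = 97.8 − 3.60 = 94.20 kPa
n(O2) = PV/RT = (94.20 × 0.5830) / (8.314 × 300.35) = 0.02199 mol
n(KClO3) = (2/3) × 0.02199 = 0.01466 mol
m(KClO3) = 0.01466 × 122.55 = 1.797 g
%KClO3 = 1.797 / 3.02 × 100 = 59.50%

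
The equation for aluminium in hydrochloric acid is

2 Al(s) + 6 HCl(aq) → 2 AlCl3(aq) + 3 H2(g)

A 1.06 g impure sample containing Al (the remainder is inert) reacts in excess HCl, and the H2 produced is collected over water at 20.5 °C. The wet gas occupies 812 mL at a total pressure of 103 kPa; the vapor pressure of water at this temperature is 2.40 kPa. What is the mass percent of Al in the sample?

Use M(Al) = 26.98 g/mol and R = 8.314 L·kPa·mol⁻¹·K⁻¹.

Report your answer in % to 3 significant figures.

P(H2) = 103 − 2.40 = 100.6 kPa
n(H2) = PV/RT = (100.6 × 0.8120) / (8.314 × 293.65) = 0.03346 mol
n(Al) = (2/3) × 0.03346 = 0.02231 mol
m(Al) = 0.02231 × 26.98 = 0.6019 g
%Al = 0.6019 / 1.06 × 100 = 56.78%

56.8 %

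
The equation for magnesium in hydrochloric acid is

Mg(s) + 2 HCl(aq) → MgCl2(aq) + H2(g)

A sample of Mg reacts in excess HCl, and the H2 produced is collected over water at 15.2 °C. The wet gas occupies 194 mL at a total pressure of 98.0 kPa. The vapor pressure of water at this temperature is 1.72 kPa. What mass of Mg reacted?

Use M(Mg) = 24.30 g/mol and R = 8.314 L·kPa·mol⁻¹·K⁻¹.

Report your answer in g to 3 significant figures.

0.189 g

P(H2) = 98.0 − 1.72 = 96.28 kPa
n(H2) = PV/RT = (96.28 × 0.1940) / (8.314 × 288.35) = 0.007791 mol
n(Mg) = (1/1) × 0.007791 = 0.007791 mol
m(Mg) = 0.007791 × 24.30 = 0.1893 g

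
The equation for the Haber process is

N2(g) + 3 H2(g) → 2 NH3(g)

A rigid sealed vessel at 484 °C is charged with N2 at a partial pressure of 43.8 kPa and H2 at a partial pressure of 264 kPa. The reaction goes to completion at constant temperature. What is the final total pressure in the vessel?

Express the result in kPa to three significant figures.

Because the vessel is rigid and T is held at 484 °C, work the stoichiometry in partial pressures (P_i = n_iRT/V).
P(H2) required for 43.8 kPa of N2 = (3/1) × 43.8 = 131.4 kPa; available 264 kPa, so N2 is limiting.
P(H2) remaining = 264 − (3/1) × 43.8 = 132.6 kPa
P(gaseous products) = (2)/1 × 43.8 = 87.60 kPa
P_total at 484 °C = 132.6 + 87.60 = 220.2 kPa

220 kPa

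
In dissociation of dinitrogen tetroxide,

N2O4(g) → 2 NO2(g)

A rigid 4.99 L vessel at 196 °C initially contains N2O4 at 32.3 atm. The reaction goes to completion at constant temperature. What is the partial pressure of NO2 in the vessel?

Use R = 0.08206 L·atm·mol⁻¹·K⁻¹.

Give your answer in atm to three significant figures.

64.6 atm

n(N2O4)₀ = PV/RT = (32.3 × 4.99) / (0.08206 × 469.15) = 4.187 mol
n(NO2) = (2/1) × 4.187 = 8.374 mol
P(NO2) = nRT/V = 8.374 × 0.08206 × 469.15 / 4.99 = 64.61 atm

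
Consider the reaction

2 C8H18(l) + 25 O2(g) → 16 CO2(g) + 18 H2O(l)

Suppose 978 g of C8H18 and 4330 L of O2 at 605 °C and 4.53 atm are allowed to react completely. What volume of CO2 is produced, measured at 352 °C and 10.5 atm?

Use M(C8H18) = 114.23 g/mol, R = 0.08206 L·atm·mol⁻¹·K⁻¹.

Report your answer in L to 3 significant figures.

n(C8H18) = 978 / 114.23 = 8.562 mol
n(O2) = PV/RT = (4.53 × 4330) / (0.08206 × 878.15) = 272.2 mol
For 8.562 mol C8H18, stoichiometry requires (25/2) × 8.562 = 107.0 mol O2; 272.2 mol is available, so C8H18 is limiting.
n(CO2) = (16/2) × 8.562 = 68.50 mol
V(CO2) = nRT/P = 68.50 × 0.08206 × 625.15 / 10.5 = 334.7 L

335 L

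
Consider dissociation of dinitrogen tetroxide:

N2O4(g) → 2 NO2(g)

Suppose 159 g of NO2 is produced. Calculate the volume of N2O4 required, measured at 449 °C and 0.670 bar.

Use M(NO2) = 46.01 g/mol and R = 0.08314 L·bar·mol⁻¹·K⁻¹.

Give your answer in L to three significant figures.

155 L

n(NO2) = 159.0 / 46.01 = 3.456 mol
n(N2O4) = (1/2) × 3.456 = 1.728 mol
V = nRT/P = 1.728 × 0.08314 × 722.15 / 0.670 = 154.8 L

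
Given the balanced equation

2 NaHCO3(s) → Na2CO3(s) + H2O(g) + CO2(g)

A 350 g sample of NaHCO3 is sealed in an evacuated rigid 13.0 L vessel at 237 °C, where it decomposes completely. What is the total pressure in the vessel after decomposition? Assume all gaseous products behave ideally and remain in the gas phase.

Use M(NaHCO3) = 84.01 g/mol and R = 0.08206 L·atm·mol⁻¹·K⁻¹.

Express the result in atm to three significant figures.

n(NaHCO3) = 350 / 84.01 = 4.166 mol
n(gas produced) = (2/2) × 4.166 = 4.166 mol
P = nRT/V = 4.166 × 0.08206 × 510.15 / 13.0 = 13.42 atm

13.4 atm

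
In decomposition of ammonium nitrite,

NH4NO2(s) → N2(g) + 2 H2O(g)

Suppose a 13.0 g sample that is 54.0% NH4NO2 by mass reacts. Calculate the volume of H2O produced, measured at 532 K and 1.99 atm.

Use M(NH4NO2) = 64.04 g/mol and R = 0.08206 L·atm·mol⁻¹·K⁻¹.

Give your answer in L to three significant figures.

4.81 L

mass of NH4NO2 = 13.0 × 54.0/100 = 7.020 g
n(NH4NO2) = 7.020 / 64.04 = 0.1096 mol
n(H2O) = (2/1) × 0.1096 = 0.2192 mol
V = nRT/P = 0.2192 × 0.08206 × 532 / 1.99 = 4.809 L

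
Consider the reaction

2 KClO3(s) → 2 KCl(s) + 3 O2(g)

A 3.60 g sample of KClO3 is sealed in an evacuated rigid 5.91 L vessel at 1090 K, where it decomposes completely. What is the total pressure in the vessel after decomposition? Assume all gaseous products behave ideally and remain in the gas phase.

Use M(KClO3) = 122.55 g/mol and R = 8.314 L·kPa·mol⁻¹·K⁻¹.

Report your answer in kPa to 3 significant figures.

n(KClO3) = 3.60 / 122.55 = 0.02938 mol
n(gas produced) = (3/2) × 0.02938 = 0.04407 mol
P = nRT/V = 0.04407 × 8.314 × 1090 / 5.91 = 67.58 kPa

67.6 kPa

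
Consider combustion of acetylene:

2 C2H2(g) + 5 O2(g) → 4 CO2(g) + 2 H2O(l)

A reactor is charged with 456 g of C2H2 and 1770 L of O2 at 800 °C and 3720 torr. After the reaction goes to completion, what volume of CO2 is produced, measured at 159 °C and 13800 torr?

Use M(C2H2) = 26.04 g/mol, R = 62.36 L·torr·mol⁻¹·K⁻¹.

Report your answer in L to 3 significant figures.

68.4 L

n(C2H2) = 456 / 26.04 = 17.51 mol
n(O2) = PV/RT = (3720 × 1770) / (62.36 × 1073.15) = 98.39 mol
For 17.51 mol C2H2, stoichiometry requires (5/2) × 17.51 = 43.78 mol O2; 98.39 mol is available, so C2H2 is limiting.
n(CO2) = (4/2) × 17.51 = 35.02 mol
V(CO2) = nRT/P = 35.02 × 62.36 × 432.15 / 13800 = 68.39 L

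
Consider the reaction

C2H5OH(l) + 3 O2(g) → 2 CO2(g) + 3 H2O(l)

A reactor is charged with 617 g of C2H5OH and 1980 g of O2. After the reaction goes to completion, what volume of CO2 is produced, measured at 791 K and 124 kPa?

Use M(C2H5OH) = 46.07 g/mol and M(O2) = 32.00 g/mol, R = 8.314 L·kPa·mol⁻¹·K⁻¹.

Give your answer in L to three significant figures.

1420 L

n(C2H5OH) = 617 / 46.07 = 13.39 mol
n(O2) = 1980 / 32.00 = 61.88 mol
For 13.39 mol C2H5OH, stoichiometry requires (3/1) × 13.39 = 40.17 mol O2; 61.88 mol is available, so C2H5OH is limiting.
n(CO2) = (2/1) × 13.39 = 26.78 mol
V(CO2) = nRT/P = 26.78 × 8.314 × 791 / 124 = 1420 L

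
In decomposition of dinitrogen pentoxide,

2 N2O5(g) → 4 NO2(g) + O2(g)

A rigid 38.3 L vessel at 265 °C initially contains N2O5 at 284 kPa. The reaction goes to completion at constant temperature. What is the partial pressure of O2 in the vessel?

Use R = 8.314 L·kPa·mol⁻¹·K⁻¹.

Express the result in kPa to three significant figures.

142 kPa

n(N2O5)₀ = PV/RT = (284 × 38.3) / (8.314 × 538.15) = 2.431 mol
n(O2) = (1/2) × 2.431 = 1.216 mol
P(O2) = nRT/V = 1.216 × 8.314 × 538.15 / 38.3 = 142.1 kPa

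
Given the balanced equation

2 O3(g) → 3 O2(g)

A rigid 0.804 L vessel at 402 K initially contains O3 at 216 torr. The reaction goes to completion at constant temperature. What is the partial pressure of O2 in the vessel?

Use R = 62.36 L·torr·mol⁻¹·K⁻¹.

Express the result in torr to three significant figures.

n(O3)₀ = PV/RT = (216 × 0.804) / (62.36 × 402) = 0.006928 mol
n(O2) = (3/2) × 0.006928 = 0.01039 mol
P(O2) = nRT/V = 0.01039 × 62.36 × 402 / 0.804 = 324.0 torr

324 torr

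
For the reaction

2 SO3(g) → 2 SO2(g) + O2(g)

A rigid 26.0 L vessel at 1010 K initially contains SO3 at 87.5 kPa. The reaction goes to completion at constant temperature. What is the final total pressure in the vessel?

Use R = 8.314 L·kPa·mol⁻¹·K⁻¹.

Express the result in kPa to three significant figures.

131 kPa

Rigid vessel, constant T ⇒ P scales with total gas moles (2 → 3).
P_final = (3/2) × 87.5 = 131.2 kPa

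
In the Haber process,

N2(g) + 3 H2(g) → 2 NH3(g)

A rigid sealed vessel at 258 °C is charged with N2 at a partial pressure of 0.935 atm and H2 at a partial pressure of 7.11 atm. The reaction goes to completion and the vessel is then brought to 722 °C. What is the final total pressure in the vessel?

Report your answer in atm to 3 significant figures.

11.6 atm

With V and T fixed, P_i ∝ n_i, so the mole ratios apply directly to partial pressures at 258 °C.
P(H2) required for 0.935 atm of N2 = (3/1) × 0.935 = 2.805 atm; available 7.11 atm, so N2 is limiting.
P(H2) remaining = 7.11 − (3/1) × 0.935 = 4.305 atm
P(gaseous products) = (2)/1 × 0.935 = 1.870 atm
P_total at 258 °C = 4.305 + 1.870 = 6.175 atm
Scaling to 722 °C: P = 6.175 × 995.15/531.15 = 11.57 atm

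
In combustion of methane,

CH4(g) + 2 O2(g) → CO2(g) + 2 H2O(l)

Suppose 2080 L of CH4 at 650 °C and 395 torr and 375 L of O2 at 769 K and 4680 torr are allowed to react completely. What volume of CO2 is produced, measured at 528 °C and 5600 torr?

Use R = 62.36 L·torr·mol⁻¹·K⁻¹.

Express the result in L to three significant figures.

127 L

n(CH4) = PV/RT = (395 × 2080) / (62.36 × 923.15) = 14.27 mol
n(O2) = PV/RT = (4680 × 375) / (62.36 × 769) = 36.60 mol
For 14.27 mol CH4, stoichiometry requires (2/1) × 14.27 = 28.54 mol O2; 36.60 mol is available, so CH4 is limiting.
n(CO2) = (1/1) × 14.27 = 14.27 mol
V(CO2) = nRT/P = 14.27 × 62.36 × 801.15 / 5600 = 127.3 L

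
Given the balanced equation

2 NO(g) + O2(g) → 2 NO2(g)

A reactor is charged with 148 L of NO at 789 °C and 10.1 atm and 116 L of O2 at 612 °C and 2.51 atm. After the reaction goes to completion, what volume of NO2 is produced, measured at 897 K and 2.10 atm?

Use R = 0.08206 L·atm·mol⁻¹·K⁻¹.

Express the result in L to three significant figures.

n(NO) = PV/RT = (10.1 × 148) / (0.08206 × 1062.15) = 17.15 mol
n(O2) = PV/RT = (2.51 × 116) / (0.08206 × 885.15) = 4.009 mol
For 17.15 mol NO, stoichiometry requires (1/2) × 17.15 = 8.575 mol O2; 4.009 mol is available, so O2 is limiting.
n(NO2) = (2/1) × 4.009 = 8.018 mol
V(NO2) = nRT/P = 8.018 × 0.08206 × 897 / 2.10 = 281.0 L

281 L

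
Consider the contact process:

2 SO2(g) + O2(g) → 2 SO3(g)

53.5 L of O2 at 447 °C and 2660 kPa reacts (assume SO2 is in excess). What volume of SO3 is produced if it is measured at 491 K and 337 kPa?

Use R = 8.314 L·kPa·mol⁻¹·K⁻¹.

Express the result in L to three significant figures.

576 L

n(O2) = PV/RT = (2660 × 53.5) / (8.314 × 720.15) = 23.77 mol
n(SO3) = (2/1) × 23.77 = 47.54 mol
V = nRT/P = 47.54 × 8.314 × 491 / 337 = 575.9 L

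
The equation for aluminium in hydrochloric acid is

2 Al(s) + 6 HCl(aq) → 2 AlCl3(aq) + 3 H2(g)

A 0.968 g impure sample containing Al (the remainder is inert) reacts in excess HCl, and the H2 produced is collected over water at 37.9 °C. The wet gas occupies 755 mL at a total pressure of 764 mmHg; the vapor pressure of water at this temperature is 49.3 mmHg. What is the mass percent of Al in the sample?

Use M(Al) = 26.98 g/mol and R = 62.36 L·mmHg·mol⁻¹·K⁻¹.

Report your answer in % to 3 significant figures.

P(H2) = 764 − 49.3 = 714.7 mmHg
n(H2) = PV/RT = (714.7 × 0.7550) / (62.36 × 311.05) = 0.02782 mol
n(Al) = (2/3) × 0.02782 = 0.01855 mol
m(Al) = 0.01855 × 26.98 = 0.5005 g
%Al = 0.5005 / 0.968 × 100 = 51.70%

51.7 %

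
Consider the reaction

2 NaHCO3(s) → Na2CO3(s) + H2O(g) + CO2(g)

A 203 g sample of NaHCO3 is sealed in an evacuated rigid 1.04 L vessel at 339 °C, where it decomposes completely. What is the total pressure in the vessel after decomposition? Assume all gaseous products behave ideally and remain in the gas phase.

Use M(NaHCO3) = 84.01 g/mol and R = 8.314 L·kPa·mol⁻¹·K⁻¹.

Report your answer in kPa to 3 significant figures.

n(NaHCO3) = 203 / 84.01 = 2.416 mol
n(gas produced) = (2/2) × 2.416 = 2.416 mol
P = nRT/V = 2.416 × 8.314 × 612.15 / 1.04 = 11820 kPa

11800 kPa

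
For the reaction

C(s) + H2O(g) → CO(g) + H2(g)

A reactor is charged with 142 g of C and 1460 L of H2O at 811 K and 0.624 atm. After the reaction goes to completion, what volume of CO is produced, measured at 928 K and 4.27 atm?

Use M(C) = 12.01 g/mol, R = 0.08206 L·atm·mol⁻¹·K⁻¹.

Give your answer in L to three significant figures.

211 L

n(C) = 142 / 12.01 = 11.82 mol
n(H2O) = PV/RT = (0.624 × 1460) / (0.08206 × 811) = 13.69 mol
For 11.82 mol C, stoichiometry requires (1/1) × 11.82 = 11.82 mol H2O; 13.69 mol is available, so C is limiting.
n(CO) = (1/1) × 11.82 = 11.82 mol
V(CO) = nRT/P = 11.82 × 0.08206 × 928 / 4.27 = 210.8 L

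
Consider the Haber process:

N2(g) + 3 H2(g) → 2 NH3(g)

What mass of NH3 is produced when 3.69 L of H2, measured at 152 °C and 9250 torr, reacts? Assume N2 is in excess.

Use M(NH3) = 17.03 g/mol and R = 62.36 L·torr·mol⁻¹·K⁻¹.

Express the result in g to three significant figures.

n(H2) = PV/RT = (9250 × 3.69) / (62.36 × 425.15) = 1.287 mol
n(NH3) = (2/3) × 1.287 = 0.8580 mol
m(NH3) = 0.8580 × 17.03 = 14.61 g

14.6 g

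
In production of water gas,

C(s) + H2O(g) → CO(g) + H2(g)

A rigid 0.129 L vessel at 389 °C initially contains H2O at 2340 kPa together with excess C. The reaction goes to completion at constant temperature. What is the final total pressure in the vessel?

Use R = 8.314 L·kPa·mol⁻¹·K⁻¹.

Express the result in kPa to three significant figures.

4680 kPa

Since T and V are fixed, P_final/P_initial = n_final/n_initial = 2/1.
P_final = (2/1) × 2340 = 4680 kPa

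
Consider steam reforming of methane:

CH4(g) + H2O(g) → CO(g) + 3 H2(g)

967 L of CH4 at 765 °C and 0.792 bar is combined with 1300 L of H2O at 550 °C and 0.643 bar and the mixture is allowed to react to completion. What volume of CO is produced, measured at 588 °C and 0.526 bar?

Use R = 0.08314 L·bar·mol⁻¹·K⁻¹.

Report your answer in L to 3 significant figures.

n(CH4) = PV/RT = (0.792 × 967) / (0.08314 × 1038.15) = 8.873 mol
n(H2O) = PV/RT = (0.643 × 1300) / (0.08314 × 823.15) = 12.21 mol
For 8.873 mol CH4, stoichiometry requires (1/1) × 8.873 = 8.873 mol H2O; 12.21 mol is available, so CH4 is limiting.
n(CO) = (1/1) × 8.873 = 8.873 mol
V(CO) = nRT/P = 8.873 × 0.08314 × 861.15 / 0.526 = 1208 L

1210 L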